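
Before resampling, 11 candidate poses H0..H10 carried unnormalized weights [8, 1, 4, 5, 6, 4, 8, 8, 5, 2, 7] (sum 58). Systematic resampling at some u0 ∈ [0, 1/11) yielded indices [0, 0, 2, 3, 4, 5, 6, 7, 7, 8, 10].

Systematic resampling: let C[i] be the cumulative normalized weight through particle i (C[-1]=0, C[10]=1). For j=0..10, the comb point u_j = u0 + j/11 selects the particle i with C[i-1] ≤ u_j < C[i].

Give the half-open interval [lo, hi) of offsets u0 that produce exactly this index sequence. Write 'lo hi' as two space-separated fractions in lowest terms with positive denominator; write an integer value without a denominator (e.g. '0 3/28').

C = [4/29, 9/58, 13/58, 9/29, 12/29, 14/29, 18/29, 22/29, 49/58, 51/58, 1]
j=0 picked index 0: u0 ∈ [0, 4/29)
j=1 picked index 0: u0 ∈ [-1/11, 15/319)
j=2 picked index 2: u0 ∈ [-17/638, 27/638)
j=3 picked index 3: u0 ∈ [-31/638, 12/319)
j=4 picked index 4: u0 ∈ [-17/319, 16/319)
j=5 picked index 5: u0 ∈ [-13/319, 9/319)
j=6 picked index 6: u0 ∈ [-20/319, 24/319)
j=7 picked index 7: u0 ∈ [-5/319, 39/319)
j=8 picked index 7: u0 ∈ [-34/319, 10/319)
j=9 picked index 8: u0 ∈ [-19/319, 17/638)
j=10 picked index 10: u0 ∈ [-19/638, 1/11)
intersection: [0, 17/638)

0 17/638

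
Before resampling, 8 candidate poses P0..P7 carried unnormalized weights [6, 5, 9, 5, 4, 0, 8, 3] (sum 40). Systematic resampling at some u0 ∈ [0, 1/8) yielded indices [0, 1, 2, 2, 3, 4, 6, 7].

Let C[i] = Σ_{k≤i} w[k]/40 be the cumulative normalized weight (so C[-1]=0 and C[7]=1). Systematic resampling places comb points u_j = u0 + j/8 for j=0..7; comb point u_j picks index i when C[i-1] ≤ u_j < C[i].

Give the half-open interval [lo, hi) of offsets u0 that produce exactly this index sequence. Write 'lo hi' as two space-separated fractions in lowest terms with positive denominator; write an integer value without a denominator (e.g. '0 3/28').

1/20 1/10

C = [3/20, 11/40, 1/2, 5/8, 29/40, 29/40, 37/40, 1]
j=0 picked index 0: u0 ∈ [0, 3/20)
j=1 picked index 1: u0 ∈ [1/40, 3/20)
j=2 picked index 2: u0 ∈ [1/40, 1/4)
j=3 picked index 2: u0 ∈ [-1/10, 1/8)
j=4 picked index 3: u0 ∈ [0, 1/8)
j=5 picked index 4: u0 ∈ [0, 1/10)
j=6 picked index 6: u0 ∈ [-1/40, 7/40)
j=7 picked index 7: u0 ∈ [1/20, 1/8)
intersection: [1/20, 1/10)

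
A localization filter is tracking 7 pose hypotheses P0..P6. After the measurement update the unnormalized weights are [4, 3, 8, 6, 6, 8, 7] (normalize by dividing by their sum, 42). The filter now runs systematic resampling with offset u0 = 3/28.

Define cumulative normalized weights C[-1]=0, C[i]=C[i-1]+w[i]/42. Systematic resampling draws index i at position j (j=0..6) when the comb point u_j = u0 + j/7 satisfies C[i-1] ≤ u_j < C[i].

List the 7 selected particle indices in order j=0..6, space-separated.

1 2 3 4 5 5 6

C = [2/21, 1/6, 5/14, 1/2, 9/14, 5/6, 1]
j=0: u_0=3/28 ∈ [2/21, 1/6) → index 1
j=1: u_1=1/4 ∈ [1/6, 5/14) → index 2
j=2: u_2=11/28 ∈ [5/14, 1/2) → index 3
j=3: u_3=15/28 ∈ [1/2, 9/14) → index 4
j=4: u_4=19/28 ∈ [9/14, 5/6) → index 5
j=5: u_5=23/28 ∈ [9/14, 5/6) → index 5
j=6: u_6=27/28 ∈ [5/6, 1) → index 6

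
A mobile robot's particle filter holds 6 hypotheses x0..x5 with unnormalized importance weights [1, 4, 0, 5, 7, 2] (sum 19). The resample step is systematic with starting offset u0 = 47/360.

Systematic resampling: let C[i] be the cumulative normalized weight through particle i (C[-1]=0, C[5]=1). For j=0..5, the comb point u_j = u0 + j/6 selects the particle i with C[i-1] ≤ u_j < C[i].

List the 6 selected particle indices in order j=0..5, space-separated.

1 3 3 4 4 5

C = [1/19, 5/19, 5/19, 10/19, 17/19, 1]
j=0: u_0=47/360 ∈ [1/19, 5/19) → index 1
j=1: u_1=107/360 ∈ [5/19, 10/19) → index 3
j=2: u_2=167/360 ∈ [5/19, 10/19) → index 3
j=3: u_3=227/360 ∈ [10/19, 17/19) → index 4
j=4: u_4=287/360 ∈ [10/19, 17/19) → index 4
j=5: u_5=347/360 ∈ [17/19, 1) → index 5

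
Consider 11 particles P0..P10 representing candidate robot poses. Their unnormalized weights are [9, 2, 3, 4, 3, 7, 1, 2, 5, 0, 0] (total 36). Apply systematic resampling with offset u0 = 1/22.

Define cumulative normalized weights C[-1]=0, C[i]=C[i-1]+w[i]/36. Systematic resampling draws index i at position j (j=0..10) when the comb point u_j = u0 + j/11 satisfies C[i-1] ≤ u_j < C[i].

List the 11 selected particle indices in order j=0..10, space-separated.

0 0 0 2 3 4 5 5 5 8 8

C = [1/4, 11/36, 7/18, 1/2, 7/12, 7/9, 29/36, 31/36, 1, 1, 1]
j=0: u_0=1/22 ∈ [0, 1/4) → index 0
j=1: u_1=3/22 ∈ [0, 1/4) → index 0
j=2: u_2=5/22 ∈ [0, 1/4) → index 0
j=3: u_3=7/22 ∈ [11/36, 7/18) → index 2
j=4: u_4=9/22 ∈ [7/18, 1/2) → index 3
j=5: u_5=1/2 ∈ [1/2, 7/12) → index 4
j=6: u_6=13/22 ∈ [7/12, 7/9) → index 5
j=7: u_7=15/22 ∈ [7/12, 7/9) → index 5
j=8: u_8=17/22 ∈ [7/12, 7/9) → index 5
j=9: u_9=19/22 ∈ [31/36, 1) → index 8
j=10: u_10=21/22 ∈ [31/36, 1) → index 8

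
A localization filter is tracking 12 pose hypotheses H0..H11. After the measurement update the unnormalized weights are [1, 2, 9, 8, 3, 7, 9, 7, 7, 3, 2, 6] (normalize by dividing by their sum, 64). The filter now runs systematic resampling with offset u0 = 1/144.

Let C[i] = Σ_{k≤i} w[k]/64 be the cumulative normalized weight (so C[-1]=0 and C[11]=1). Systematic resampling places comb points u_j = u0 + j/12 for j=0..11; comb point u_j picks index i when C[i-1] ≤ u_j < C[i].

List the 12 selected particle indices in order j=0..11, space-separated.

0 2 2 3 4 5 6 6 7 8 9 11

C = [1/64, 3/64, 3/16, 5/16, 23/64, 15/32, 39/64, 23/32, 53/64, 7/8, 29/32, 1]
j=0: u_0=1/144 ∈ [0, 1/64) → index 0
j=1: u_1=13/144 ∈ [3/64, 3/16) → index 2
j=2: u_2=25/144 ∈ [3/64, 3/16) → index 2
j=3: u_3=37/144 ∈ [3/16, 5/16) → index 3
j=4: u_4=49/144 ∈ [5/16, 23/64) → index 4
j=5: u_5=61/144 ∈ [23/64, 15/32) → index 5
j=6: u_6=73/144 ∈ [15/32, 39/64) → index 6
j=7: u_7=85/144 ∈ [15/32, 39/64) → index 6
j=8: u_8=97/144 ∈ [39/64, 23/32) → index 7
j=9: u_9=109/144 ∈ [23/32, 53/64) → index 8
j=10: u_10=121/144 ∈ [53/64, 7/8) → index 9
j=11: u_11=133/144 ∈ [29/32, 1) → index 11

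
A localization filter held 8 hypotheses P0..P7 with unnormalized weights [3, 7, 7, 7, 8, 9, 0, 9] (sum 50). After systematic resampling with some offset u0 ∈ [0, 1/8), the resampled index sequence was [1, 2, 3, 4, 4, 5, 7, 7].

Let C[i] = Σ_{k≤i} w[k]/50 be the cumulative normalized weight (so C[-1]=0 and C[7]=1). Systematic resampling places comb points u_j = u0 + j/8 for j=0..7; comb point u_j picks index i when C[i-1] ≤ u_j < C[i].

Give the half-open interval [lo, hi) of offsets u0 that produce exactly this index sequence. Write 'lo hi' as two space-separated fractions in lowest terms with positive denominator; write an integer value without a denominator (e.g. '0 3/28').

C = [3/50, 1/5, 17/50, 12/25, 16/25, 41/50, 41/50, 1]
j=0 picked index 1: u0 ∈ [3/50, 1/5)
j=1 picked index 2: u0 ∈ [3/40, 43/200)
j=2 picked index 3: u0 ∈ [9/100, 23/100)
j=3 picked index 4: u0 ∈ [21/200, 53/200)
j=4 picked index 4: u0 ∈ [-1/50, 7/50)
j=5 picked index 5: u0 ∈ [3/200, 39/200)
j=6 picked index 7: u0 ∈ [7/100, 1/4)
j=7 picked index 7: u0 ∈ [-11/200, 1/8)
intersection: [21/200, 1/8)

21/200 1/8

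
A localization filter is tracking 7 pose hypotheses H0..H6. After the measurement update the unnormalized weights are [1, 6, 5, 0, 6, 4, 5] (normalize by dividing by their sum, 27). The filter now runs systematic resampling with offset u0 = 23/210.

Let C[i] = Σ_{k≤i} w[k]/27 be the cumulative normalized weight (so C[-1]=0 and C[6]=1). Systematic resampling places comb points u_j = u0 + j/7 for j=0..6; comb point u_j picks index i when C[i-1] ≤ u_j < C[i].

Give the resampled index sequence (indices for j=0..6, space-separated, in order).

1 1 2 4 5 6 6

C = [1/27, 7/27, 4/9, 4/9, 2/3, 22/27, 1]
j=0: u_0=23/210 ∈ [1/27, 7/27) → index 1
j=1: u_1=53/210 ∈ [1/27, 7/27) → index 1
j=2: u_2=83/210 ∈ [7/27, 4/9) → index 2
j=3: u_3=113/210 ∈ [4/9, 2/3) → index 4
j=4: u_4=143/210 ∈ [2/3, 22/27) → index 5
j=5: u_5=173/210 ∈ [22/27, 1) → index 6
j=6: u_6=29/30 ∈ [22/27, 1) → index 6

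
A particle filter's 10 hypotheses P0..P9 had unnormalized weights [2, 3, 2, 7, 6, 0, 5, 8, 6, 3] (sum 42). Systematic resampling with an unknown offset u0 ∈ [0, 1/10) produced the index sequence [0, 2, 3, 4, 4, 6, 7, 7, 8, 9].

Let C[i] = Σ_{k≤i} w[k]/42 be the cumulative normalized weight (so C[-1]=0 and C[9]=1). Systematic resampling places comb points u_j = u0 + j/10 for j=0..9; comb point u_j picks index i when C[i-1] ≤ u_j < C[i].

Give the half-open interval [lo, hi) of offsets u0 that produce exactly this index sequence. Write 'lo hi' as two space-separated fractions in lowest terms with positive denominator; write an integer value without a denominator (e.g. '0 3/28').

1/30 1/21

C = [1/21, 5/42, 1/6, 1/3, 10/21, 10/21, 25/42, 11/14, 13/14, 1]
j=0 picked index 0: u0 ∈ [0, 1/21)
j=1 picked index 2: u0 ∈ [2/105, 1/15)
j=2 picked index 3: u0 ∈ [-1/30, 2/15)
j=3 picked index 4: u0 ∈ [1/30, 37/210)
j=4 picked index 4: u0 ∈ [-1/15, 8/105)
j=5 picked index 6: u0 ∈ [-1/42, 2/21)
j=6 picked index 7: u0 ∈ [-1/210, 13/70)
j=7 picked index 7: u0 ∈ [-11/105, 3/35)
j=8 picked index 8: u0 ∈ [-1/70, 9/70)
j=9 picked index 9: u0 ∈ [1/35, 1/10)
intersection: [1/30, 1/21)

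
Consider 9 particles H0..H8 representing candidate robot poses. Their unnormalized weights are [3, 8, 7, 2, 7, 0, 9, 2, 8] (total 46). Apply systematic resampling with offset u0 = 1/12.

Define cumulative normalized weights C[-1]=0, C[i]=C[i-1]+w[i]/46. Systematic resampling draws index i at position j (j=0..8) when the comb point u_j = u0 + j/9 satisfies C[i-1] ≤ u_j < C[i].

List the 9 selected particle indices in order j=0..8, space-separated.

C = [3/46, 11/46, 9/23, 10/23, 27/46, 27/46, 18/23, 19/23, 1]
j=0: u_0=1/12 ∈ [3/46, 11/46) → index 1
j=1: u_1=7/36 ∈ [3/46, 11/46) → index 1
j=2: u_2=11/36 ∈ [11/46, 9/23) → index 2
j=3: u_3=5/12 ∈ [9/23, 10/23) → index 3
j=4: u_4=19/36 ∈ [10/23, 27/46) → index 4
j=5: u_5=23/36 ∈ [27/46, 18/23) → index 6
j=6: u_6=3/4 ∈ [27/46, 18/23) → index 6
j=7: u_7=31/36 ∈ [19/23, 1) → index 8
j=8: u_8=35/36 ∈ [19/23, 1) → index 8

1 1 2 3 4 6 6 8 8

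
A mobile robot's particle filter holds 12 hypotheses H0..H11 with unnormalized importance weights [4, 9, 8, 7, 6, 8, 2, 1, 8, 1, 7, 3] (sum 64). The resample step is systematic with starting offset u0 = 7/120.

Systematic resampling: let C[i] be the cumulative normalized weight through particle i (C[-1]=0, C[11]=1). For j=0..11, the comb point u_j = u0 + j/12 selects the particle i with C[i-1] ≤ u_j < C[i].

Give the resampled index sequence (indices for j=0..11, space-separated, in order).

C = [1/16, 13/64, 21/64, 7/16, 17/32, 21/32, 11/16, 45/64, 53/64, 27/32, 61/64, 1]
j=0: u_0=7/120 ∈ [0, 1/16) → index 0
j=1: u_1=17/120 ∈ [1/16, 13/64) → index 1
j=2: u_2=9/40 ∈ [13/64, 21/64) → index 2
j=3: u_3=37/120 ∈ [13/64, 21/64) → index 2
j=4: u_4=47/120 ∈ [21/64, 7/16) → index 3
j=5: u_5=19/40 ∈ [7/16, 17/32) → index 4
j=6: u_6=67/120 ∈ [17/32, 21/32) → index 5
j=7: u_7=77/120 ∈ [17/32, 21/32) → index 5
j=8: u_8=29/40 ∈ [45/64, 53/64) → index 8
j=9: u_9=97/120 ∈ [45/64, 53/64) → index 8
j=10: u_10=107/120 ∈ [27/32, 61/64) → index 10
j=11: u_11=39/40 ∈ [61/64, 1) → index 11

0 1 2 2 3 4 5 5 8 8 10 11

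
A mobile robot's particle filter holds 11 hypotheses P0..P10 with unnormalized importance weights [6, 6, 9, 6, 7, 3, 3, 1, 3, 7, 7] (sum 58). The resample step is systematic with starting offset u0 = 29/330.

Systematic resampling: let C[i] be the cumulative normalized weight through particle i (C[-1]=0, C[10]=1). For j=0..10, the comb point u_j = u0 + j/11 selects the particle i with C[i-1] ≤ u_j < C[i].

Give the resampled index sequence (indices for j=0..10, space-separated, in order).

0 1 2 2 3 4 5 8 9 10 10

C = [3/29, 6/29, 21/58, 27/58, 17/29, 37/58, 20/29, 41/58, 22/29, 51/58, 1]
j=0: u_0=29/330 ∈ [0, 3/29) → index 0
j=1: u_1=59/330 ∈ [3/29, 6/29) → index 1
j=2: u_2=89/330 ∈ [6/29, 21/58) → index 2
j=3: u_3=119/330 ∈ [6/29, 21/58) → index 2
j=4: u_4=149/330 ∈ [21/58, 27/58) → index 3
j=5: u_5=179/330 ∈ [27/58, 17/29) → index 4
j=6: u_6=19/30 ∈ [17/29, 37/58) → index 5
j=7: u_7=239/330 ∈ [41/58, 22/29) → index 8
j=8: u_8=269/330 ∈ [22/29, 51/58) → index 9
j=9: u_9=299/330 ∈ [51/58, 1) → index 10
j=10: u_10=329/330 ∈ [51/58, 1) → index 10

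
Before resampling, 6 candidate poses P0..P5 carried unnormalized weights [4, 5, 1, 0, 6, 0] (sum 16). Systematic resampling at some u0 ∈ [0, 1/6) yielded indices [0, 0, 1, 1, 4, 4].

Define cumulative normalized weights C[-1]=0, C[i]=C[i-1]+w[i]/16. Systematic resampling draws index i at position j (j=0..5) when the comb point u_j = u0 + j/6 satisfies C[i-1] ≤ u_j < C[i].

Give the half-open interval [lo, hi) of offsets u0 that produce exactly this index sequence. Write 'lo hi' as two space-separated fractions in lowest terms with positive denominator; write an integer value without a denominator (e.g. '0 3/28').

0 1/16

C = [1/4, 9/16, 5/8, 5/8, 1, 1]
j=0 picked index 0: u0 ∈ [0, 1/4)
j=1 picked index 0: u0 ∈ [-1/6, 1/12)
j=2 picked index 1: u0 ∈ [-1/12, 11/48)
j=3 picked index 1: u0 ∈ [-1/4, 1/16)
j=4 picked index 4: u0 ∈ [-1/24, 1/3)
j=5 picked index 4: u0 ∈ [-5/24, 1/6)
intersection: [0, 1/16)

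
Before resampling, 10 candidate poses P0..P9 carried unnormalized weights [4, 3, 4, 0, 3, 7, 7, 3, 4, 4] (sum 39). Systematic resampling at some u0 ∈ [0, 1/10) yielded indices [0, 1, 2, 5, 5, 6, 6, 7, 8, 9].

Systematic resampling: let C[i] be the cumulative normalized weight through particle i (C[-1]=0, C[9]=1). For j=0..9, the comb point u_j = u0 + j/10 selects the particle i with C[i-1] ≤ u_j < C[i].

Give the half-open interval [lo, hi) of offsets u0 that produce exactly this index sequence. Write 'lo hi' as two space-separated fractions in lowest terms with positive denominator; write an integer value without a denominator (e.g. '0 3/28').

23/390 31/390

C = [4/39, 7/39, 11/39, 11/39, 14/39, 7/13, 28/39, 31/39, 35/39, 1]
j=0 picked index 0: u0 ∈ [0, 4/39)
j=1 picked index 1: u0 ∈ [1/390, 31/390)
j=2 picked index 2: u0 ∈ [-4/195, 16/195)
j=3 picked index 5: u0 ∈ [23/390, 31/130)
j=4 picked index 5: u0 ∈ [-8/195, 9/65)
j=5 picked index 6: u0 ∈ [1/26, 17/78)
j=6 picked index 6: u0 ∈ [-4/65, 23/195)
j=7 picked index 7: u0 ∈ [7/390, 37/390)
j=8 picked index 8: u0 ∈ [-1/195, 19/195)
j=9 picked index 9: u0 ∈ [-1/390, 1/10)
intersection: [23/390, 31/390)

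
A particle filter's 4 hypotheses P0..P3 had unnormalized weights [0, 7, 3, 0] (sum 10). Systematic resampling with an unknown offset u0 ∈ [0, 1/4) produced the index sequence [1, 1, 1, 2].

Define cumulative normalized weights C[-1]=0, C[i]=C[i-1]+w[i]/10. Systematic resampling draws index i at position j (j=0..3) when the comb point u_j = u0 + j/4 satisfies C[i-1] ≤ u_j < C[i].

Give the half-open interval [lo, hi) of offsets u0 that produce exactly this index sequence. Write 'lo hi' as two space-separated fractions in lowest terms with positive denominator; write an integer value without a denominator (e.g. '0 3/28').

C = [0, 7/10, 1, 1]
j=0 picked index 1: u0 ∈ [0, 7/10)
j=1 picked index 1: u0 ∈ [-1/4, 9/20)
j=2 picked index 1: u0 ∈ [-1/2, 1/5)
j=3 picked index 2: u0 ∈ [-1/20, 1/4)
intersection: [0, 1/5)

0 1/5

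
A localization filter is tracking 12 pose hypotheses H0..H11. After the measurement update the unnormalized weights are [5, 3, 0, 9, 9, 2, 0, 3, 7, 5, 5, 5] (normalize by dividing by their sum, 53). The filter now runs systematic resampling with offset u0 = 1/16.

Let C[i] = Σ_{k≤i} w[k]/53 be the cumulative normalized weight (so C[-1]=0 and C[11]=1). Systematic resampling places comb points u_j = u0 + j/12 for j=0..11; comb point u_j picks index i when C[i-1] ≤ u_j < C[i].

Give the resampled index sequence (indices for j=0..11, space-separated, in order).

C = [5/53, 8/53, 8/53, 17/53, 26/53, 28/53, 28/53, 31/53, 38/53, 43/53, 48/53, 1]
j=0: u_0=1/16 ∈ [0, 5/53) → index 0
j=1: u_1=7/48 ∈ [5/53, 8/53) → index 1
j=2: u_2=11/48 ∈ [8/53, 17/53) → index 3
j=3: u_3=5/16 ∈ [8/53, 17/53) → index 3
j=4: u_4=19/48 ∈ [17/53, 26/53) → index 4
j=5: u_5=23/48 ∈ [17/53, 26/53) → index 4
j=6: u_6=9/16 ∈ [28/53, 31/53) → index 7
j=7: u_7=31/48 ∈ [31/53, 38/53) → index 8
j=8: u_8=35/48 ∈ [38/53, 43/53) → index 9
j=9: u_9=13/16 ∈ [43/53, 48/53) → index 10
j=10: u_10=43/48 ∈ [43/53, 48/53) → index 10
j=11: u_11=47/48 ∈ [48/53, 1) → index 11

0 1 3 3 4 4 7 8 9 10 10 11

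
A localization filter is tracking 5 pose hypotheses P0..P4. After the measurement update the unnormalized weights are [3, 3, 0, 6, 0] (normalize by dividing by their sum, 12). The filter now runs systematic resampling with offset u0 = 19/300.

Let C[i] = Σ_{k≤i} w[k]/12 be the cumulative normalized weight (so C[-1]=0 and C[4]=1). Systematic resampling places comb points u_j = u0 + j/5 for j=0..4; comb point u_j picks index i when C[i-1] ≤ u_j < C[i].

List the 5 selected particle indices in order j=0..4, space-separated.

C = [1/4, 1/2, 1/2, 1, 1]
j=0: u_0=19/300 ∈ [0, 1/4) → index 0
j=1: u_1=79/300 ∈ [1/4, 1/2) → index 1
j=2: u_2=139/300 ∈ [1/4, 1/2) → index 1
j=3: u_3=199/300 ∈ [1/2, 1) → index 3
j=4: u_4=259/300 ∈ [1/2, 1) → index 3

0 1 1 3 3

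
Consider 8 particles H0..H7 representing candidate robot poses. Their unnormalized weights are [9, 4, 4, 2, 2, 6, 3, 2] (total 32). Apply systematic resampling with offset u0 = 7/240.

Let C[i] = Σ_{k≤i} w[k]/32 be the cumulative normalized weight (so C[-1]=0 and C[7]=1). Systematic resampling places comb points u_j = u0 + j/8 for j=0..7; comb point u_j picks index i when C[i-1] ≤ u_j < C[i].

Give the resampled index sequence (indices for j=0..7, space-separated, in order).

0 0 0 1 2 4 5 6

C = [9/32, 13/32, 17/32, 19/32, 21/32, 27/32, 15/16, 1]
j=0: u_0=7/240 ∈ [0, 9/32) → index 0
j=1: u_1=37/240 ∈ [0, 9/32) → index 0
j=2: u_2=67/240 ∈ [0, 9/32) → index 0
j=3: u_3=97/240 ∈ [9/32, 13/32) → index 1
j=4: u_4=127/240 ∈ [13/32, 17/32) → index 2
j=5: u_5=157/240 ∈ [19/32, 21/32) → index 4
j=6: u_6=187/240 ∈ [21/32, 27/32) → index 5
j=7: u_7=217/240 ∈ [27/32, 15/16) → index 6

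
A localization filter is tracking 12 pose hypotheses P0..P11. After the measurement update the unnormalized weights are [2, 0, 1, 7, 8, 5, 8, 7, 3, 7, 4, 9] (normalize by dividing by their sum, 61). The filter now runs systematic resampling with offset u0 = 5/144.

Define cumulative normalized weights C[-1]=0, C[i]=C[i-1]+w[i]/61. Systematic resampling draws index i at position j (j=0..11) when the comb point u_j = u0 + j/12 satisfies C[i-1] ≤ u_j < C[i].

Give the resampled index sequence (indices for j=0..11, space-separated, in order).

2 3 4 4 5 6 7 7 9 9 11 11

C = [2/61, 2/61, 3/61, 10/61, 18/61, 23/61, 31/61, 38/61, 41/61, 48/61, 52/61, 1]
j=0: u_0=5/144 ∈ [2/61, 3/61) → index 2
j=1: u_1=17/144 ∈ [3/61, 10/61) → index 3
j=2: u_2=29/144 ∈ [10/61, 18/61) → index 4
j=3: u_3=41/144 ∈ [10/61, 18/61) → index 4
j=4: u_4=53/144 ∈ [18/61, 23/61) → index 5
j=5: u_5=65/144 ∈ [23/61, 31/61) → index 6
j=6: u_6=77/144 ∈ [31/61, 38/61) → index 7
j=7: u_7=89/144 ∈ [31/61, 38/61) → index 7
j=8: u_8=101/144 ∈ [41/61, 48/61) → index 9
j=9: u_9=113/144 ∈ [41/61, 48/61) → index 9
j=10: u_10=125/144 ∈ [52/61, 1) → index 11
j=11: u_11=137/144 ∈ [52/61, 1) → index 11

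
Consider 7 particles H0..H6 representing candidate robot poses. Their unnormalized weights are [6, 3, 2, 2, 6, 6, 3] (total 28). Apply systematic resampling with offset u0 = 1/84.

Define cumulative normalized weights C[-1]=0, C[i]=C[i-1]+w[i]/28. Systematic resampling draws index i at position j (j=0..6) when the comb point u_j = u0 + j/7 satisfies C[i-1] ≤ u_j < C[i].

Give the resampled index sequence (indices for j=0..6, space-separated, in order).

C = [3/14, 9/28, 11/28, 13/28, 19/28, 25/28, 1]
j=0: u_0=1/84 ∈ [0, 3/14) → index 0
j=1: u_1=13/84 ∈ [0, 3/14) → index 0
j=2: u_2=25/84 ∈ [3/14, 9/28) → index 1
j=3: u_3=37/84 ∈ [11/28, 13/28) → index 3
j=4: u_4=7/12 ∈ [13/28, 19/28) → index 4
j=5: u_5=61/84 ∈ [19/28, 25/28) → index 5
j=6: u_6=73/84 ∈ [19/28, 25/28) → index 5

0 0 1 3 4 5 5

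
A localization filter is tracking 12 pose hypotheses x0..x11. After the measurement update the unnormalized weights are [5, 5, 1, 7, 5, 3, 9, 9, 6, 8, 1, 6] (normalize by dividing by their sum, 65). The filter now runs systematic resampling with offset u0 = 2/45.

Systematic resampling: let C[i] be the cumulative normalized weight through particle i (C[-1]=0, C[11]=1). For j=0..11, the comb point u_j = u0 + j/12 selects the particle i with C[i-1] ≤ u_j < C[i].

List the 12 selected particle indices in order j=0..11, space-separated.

0 1 3 4 5 6 7 7 8 9 9 11

C = [1/13, 2/13, 11/65, 18/65, 23/65, 2/5, 7/13, 44/65, 10/13, 58/65, 59/65, 1]
j=0: u_0=2/45 ∈ [0, 1/13) → index 0
j=1: u_1=23/180 ∈ [1/13, 2/13) → index 1
j=2: u_2=19/90 ∈ [11/65, 18/65) → index 3
j=3: u_3=53/180 ∈ [18/65, 23/65) → index 4
j=4: u_4=17/45 ∈ [23/65, 2/5) → index 5
j=5: u_5=83/180 ∈ [2/5, 7/13) → index 6
j=6: u_6=49/90 ∈ [7/13, 44/65) → index 7
j=7: u_7=113/180 ∈ [7/13, 44/65) → index 7
j=8: u_8=32/45 ∈ [44/65, 10/13) → index 8
j=9: u_9=143/180 ∈ [10/13, 58/65) → index 9
j=10: u_10=79/90 ∈ [10/13, 58/65) → index 9
j=11: u_11=173/180 ∈ [59/65, 1) → index 11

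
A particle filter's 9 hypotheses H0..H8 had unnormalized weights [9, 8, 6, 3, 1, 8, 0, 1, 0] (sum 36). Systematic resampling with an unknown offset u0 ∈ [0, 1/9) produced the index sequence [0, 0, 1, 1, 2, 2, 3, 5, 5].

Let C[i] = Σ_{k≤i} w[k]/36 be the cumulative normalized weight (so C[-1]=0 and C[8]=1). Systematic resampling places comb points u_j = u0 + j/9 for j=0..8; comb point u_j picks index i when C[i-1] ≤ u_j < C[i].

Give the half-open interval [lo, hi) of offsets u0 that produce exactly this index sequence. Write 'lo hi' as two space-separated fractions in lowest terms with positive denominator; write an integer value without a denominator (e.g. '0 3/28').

C = [1/4, 17/36, 23/36, 13/18, 3/4, 35/36, 35/36, 1, 1]
j=0 picked index 0: u0 ∈ [0, 1/4)
j=1 picked index 0: u0 ∈ [-1/9, 5/36)
j=2 picked index 1: u0 ∈ [1/36, 1/4)
j=3 picked index 1: u0 ∈ [-1/12, 5/36)
j=4 picked index 2: u0 ∈ [1/36, 7/36)
j=5 picked index 2: u0 ∈ [-1/12, 1/12)
j=6 picked index 3: u0 ∈ [-1/36, 1/18)
j=7 picked index 5: u0 ∈ [-1/36, 7/36)
j=8 picked index 5: u0 ∈ [-5/36, 1/12)
intersection: [1/36, 1/18)

1/36 1/18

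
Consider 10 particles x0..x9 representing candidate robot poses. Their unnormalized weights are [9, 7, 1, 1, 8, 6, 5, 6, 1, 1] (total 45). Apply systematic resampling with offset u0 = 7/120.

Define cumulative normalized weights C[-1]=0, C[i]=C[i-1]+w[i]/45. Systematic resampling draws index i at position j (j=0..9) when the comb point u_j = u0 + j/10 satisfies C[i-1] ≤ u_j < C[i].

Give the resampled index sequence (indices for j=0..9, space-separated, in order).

0 0 1 2 4 4 5 6 7 8

C = [1/5, 16/45, 17/45, 2/5, 26/45, 32/45, 37/45, 43/45, 44/45, 1]
j=0: u_0=7/120 ∈ [0, 1/5) → index 0
j=1: u_1=19/120 ∈ [0, 1/5) → index 0
j=2: u_2=31/120 ∈ [1/5, 16/45) → index 1
j=3: u_3=43/120 ∈ [16/45, 17/45) → index 2
j=4: u_4=11/24 ∈ [2/5, 26/45) → index 4
j=5: u_5=67/120 ∈ [2/5, 26/45) → index 4
j=6: u_6=79/120 ∈ [26/45, 32/45) → index 5
j=7: u_7=91/120 ∈ [32/45, 37/45) → index 6
j=8: u_8=103/120 ∈ [37/45, 43/45) → index 7
j=9: u_9=23/24 ∈ [43/45, 44/45) → index 8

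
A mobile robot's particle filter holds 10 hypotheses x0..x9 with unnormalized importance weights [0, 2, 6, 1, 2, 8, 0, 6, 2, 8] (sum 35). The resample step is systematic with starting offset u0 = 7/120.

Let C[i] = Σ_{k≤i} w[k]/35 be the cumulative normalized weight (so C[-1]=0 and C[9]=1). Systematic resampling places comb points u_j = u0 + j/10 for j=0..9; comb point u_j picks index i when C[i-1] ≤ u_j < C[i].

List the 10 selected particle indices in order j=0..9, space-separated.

C = [0, 2/35, 8/35, 9/35, 11/35, 19/35, 19/35, 5/7, 27/35, 1]
j=0: u_0=7/120 ∈ [2/35, 8/35) → index 2
j=1: u_1=19/120 ∈ [2/35, 8/35) → index 2
j=2: u_2=31/120 ∈ [9/35, 11/35) → index 4
j=3: u_3=43/120 ∈ [11/35, 19/35) → index 5
j=4: u_4=11/24 ∈ [11/35, 19/35) → index 5
j=5: u_5=67/120 ∈ [19/35, 5/7) → index 7
j=6: u_6=79/120 ∈ [19/35, 5/7) → index 7
j=7: u_7=91/120 ∈ [5/7, 27/35) → index 8
j=8: u_8=103/120 ∈ [27/35, 1) → index 9
j=9: u_9=23/24 ∈ [27/35, 1) → index 9

2 2 4 5 5 7 7 8 9 9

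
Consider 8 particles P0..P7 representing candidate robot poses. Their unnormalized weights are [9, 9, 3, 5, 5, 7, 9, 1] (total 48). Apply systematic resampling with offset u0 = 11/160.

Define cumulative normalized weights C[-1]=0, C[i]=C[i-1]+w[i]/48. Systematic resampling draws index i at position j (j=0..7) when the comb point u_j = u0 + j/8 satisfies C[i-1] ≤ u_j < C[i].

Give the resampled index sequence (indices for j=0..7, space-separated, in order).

0 1 1 3 4 5 6 6

C = [3/16, 3/8, 7/16, 13/24, 31/48, 19/24, 47/48, 1]
j=0: u_0=11/160 ∈ [0, 3/16) → index 0
j=1: u_1=31/160 ∈ [3/16, 3/8) → index 1
j=2: u_2=51/160 ∈ [3/16, 3/8) → index 1
j=3: u_3=71/160 ∈ [7/16, 13/24) → index 3
j=4: u_4=91/160 ∈ [13/24, 31/48) → index 4
j=5: u_5=111/160 ∈ [31/48, 19/24) → index 5
j=6: u_6=131/160 ∈ [19/24, 47/48) → index 6
j=7: u_7=151/160 ∈ [19/24, 47/48) → index 6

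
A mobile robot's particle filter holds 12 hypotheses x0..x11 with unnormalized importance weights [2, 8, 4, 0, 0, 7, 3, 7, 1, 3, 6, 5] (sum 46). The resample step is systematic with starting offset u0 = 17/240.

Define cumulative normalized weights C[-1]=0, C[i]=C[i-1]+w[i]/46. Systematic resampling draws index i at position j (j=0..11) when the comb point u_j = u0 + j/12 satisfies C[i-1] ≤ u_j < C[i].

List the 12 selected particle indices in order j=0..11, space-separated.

C = [1/23, 5/23, 7/23, 7/23, 7/23, 21/46, 12/23, 31/46, 16/23, 35/46, 41/46, 1]
j=0: u_0=17/240 ∈ [1/23, 5/23) → index 1
j=1: u_1=37/240 ∈ [1/23, 5/23) → index 1
j=2: u_2=19/80 ∈ [5/23, 7/23) → index 2
j=3: u_3=77/240 ∈ [7/23, 21/46) → index 5
j=4: u_4=97/240 ∈ [7/23, 21/46) → index 5
j=5: u_5=39/80 ∈ [21/46, 12/23) → index 6
j=6: u_6=137/240 ∈ [12/23, 31/46) → index 7
j=7: u_7=157/240 ∈ [12/23, 31/46) → index 7
j=8: u_8=59/80 ∈ [16/23, 35/46) → index 9
j=9: u_9=197/240 ∈ [35/46, 41/46) → index 10
j=10: u_10=217/240 ∈ [41/46, 1) → index 11
j=11: u_11=79/80 ∈ [41/46, 1) → index 11

1 1 2 5 5 6 7 7 9 10 11 11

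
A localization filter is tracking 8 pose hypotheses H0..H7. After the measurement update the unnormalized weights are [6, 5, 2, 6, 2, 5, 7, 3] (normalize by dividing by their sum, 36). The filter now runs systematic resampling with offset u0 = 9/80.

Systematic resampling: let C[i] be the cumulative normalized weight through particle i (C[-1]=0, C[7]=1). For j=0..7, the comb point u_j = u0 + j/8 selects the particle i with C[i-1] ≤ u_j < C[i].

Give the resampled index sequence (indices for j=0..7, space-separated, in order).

C = [1/6, 11/36, 13/36, 19/36, 7/12, 13/18, 11/12, 1]
j=0: u_0=9/80 ∈ [0, 1/6) → index 0
j=1: u_1=19/80 ∈ [1/6, 11/36) → index 1
j=2: u_2=29/80 ∈ [13/36, 19/36) → index 3
j=3: u_3=39/80 ∈ [13/36, 19/36) → index 3
j=4: u_4=49/80 ∈ [7/12, 13/18) → index 5
j=5: u_5=59/80 ∈ [13/18, 11/12) → index 6
j=6: u_6=69/80 ∈ [13/18, 11/12) → index 6
j=7: u_7=79/80 ∈ [11/12, 1) → index 7

0 1 3 3 5 6 6 7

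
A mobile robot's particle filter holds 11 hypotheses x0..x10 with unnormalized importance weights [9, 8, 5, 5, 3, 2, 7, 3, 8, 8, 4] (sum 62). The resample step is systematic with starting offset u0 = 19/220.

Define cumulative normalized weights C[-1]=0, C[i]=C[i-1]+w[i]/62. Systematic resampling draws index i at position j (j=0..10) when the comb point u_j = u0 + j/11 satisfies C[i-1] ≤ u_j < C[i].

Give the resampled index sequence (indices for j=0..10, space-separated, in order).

C = [9/62, 17/62, 11/31, 27/62, 15/31, 16/31, 39/62, 21/31, 25/31, 29/31, 1]
j=0: u_0=19/220 ∈ [0, 9/62) → index 0
j=1: u_1=39/220 ∈ [9/62, 17/62) → index 1
j=2: u_2=59/220 ∈ [9/62, 17/62) → index 1
j=3: u_3=79/220 ∈ [11/31, 27/62) → index 3
j=4: u_4=9/20 ∈ [27/62, 15/31) → index 4
j=5: u_5=119/220 ∈ [16/31, 39/62) → index 6
j=6: u_6=139/220 ∈ [39/62, 21/31) → index 7
j=7: u_7=159/220 ∈ [21/31, 25/31) → index 8
j=8: u_8=179/220 ∈ [25/31, 29/31) → index 9
j=9: u_9=199/220 ∈ [25/31, 29/31) → index 9
j=10: u_10=219/220 ∈ [29/31, 1) → index 10

0 1 1 3 4 6 7 8 9 9 10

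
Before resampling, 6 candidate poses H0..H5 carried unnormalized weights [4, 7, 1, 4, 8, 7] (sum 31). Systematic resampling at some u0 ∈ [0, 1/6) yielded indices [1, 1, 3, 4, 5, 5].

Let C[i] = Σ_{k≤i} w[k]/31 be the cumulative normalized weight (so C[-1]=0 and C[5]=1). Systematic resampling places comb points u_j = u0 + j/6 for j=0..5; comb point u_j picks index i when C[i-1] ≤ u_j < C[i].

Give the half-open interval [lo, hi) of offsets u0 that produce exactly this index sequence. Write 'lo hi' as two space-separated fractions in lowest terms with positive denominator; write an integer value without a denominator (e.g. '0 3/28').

C = [4/31, 11/31, 12/31, 16/31, 24/31, 1]
j=0 picked index 1: u0 ∈ [4/31, 11/31)
j=1 picked index 1: u0 ∈ [-7/186, 35/186)
j=2 picked index 3: u0 ∈ [5/93, 17/93)
j=3 picked index 4: u0 ∈ [1/62, 17/62)
j=4 picked index 5: u0 ∈ [10/93, 1/3)
j=5 picked index 5: u0 ∈ [-11/186, 1/6)
intersection: [4/31, 1/6)

4/31 1/6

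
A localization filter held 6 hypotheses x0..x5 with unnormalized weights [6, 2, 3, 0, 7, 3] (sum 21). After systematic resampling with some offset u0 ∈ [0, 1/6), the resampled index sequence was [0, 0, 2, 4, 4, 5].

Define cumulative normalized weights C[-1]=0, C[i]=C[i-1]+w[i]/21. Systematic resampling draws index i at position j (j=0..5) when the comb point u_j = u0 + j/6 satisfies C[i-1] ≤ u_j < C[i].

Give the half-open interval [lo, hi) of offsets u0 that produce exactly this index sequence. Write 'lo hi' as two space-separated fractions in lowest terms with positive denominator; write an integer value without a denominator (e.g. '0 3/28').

1/21 5/42

C = [2/7, 8/21, 11/21, 11/21, 6/7, 1]
j=0 picked index 0: u0 ∈ [0, 2/7)
j=1 picked index 0: u0 ∈ [-1/6, 5/42)
j=2 picked index 2: u0 ∈ [1/21, 4/21)
j=3 picked index 4: u0 ∈ [1/42, 5/14)
j=4 picked index 4: u0 ∈ [-1/7, 4/21)
j=5 picked index 5: u0 ∈ [1/42, 1/6)
intersection: [1/21, 5/42)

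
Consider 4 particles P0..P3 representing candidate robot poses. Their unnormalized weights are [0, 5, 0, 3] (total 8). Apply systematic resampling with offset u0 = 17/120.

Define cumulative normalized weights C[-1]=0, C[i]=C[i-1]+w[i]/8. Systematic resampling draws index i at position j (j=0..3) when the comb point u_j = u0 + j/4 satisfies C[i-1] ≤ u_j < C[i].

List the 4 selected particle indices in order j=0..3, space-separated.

1 1 3 3

C = [0, 5/8, 5/8, 1]
j=0: u_0=17/120 ∈ [0, 5/8) → index 1
j=1: u_1=47/120 ∈ [0, 5/8) → index 1
j=2: u_2=77/120 ∈ [5/8, 1) → index 3
j=3: u_3=107/120 ∈ [5/8, 1) → index 3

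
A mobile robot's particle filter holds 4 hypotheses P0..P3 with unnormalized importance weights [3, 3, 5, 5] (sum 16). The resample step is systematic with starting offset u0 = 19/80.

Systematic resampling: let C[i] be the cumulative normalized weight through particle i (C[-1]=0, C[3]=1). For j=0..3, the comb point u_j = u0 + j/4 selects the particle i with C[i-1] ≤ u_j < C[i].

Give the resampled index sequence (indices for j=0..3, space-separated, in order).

1 2 3 3

C = [3/16, 3/8, 11/16, 1]
j=0: u_0=19/80 ∈ [3/16, 3/8) → index 1
j=1: u_1=39/80 ∈ [3/8, 11/16) → index 2
j=2: u_2=59/80 ∈ [11/16, 1) → index 3
j=3: u_3=79/80 ∈ [11/16, 1) → index 3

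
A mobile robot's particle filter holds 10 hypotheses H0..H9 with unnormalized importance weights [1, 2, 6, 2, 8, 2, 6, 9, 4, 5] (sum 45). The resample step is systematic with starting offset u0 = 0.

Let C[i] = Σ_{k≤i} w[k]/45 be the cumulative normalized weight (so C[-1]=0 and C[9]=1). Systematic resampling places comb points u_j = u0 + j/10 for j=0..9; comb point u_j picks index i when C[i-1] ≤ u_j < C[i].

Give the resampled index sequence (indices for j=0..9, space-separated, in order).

C = [1/45, 1/15, 1/5, 11/45, 19/45, 7/15, 3/5, 4/5, 8/9, 1]
j=0: u_0=0 ∈ [0, 1/45) → index 0
j=1: u_1=1/10 ∈ [1/15, 1/5) → index 2
j=2: u_2=1/5 ∈ [1/5, 11/45) → index 3
j=3: u_3=3/10 ∈ [11/45, 19/45) → index 4
j=4: u_4=2/5 ∈ [11/45, 19/45) → index 4
j=5: u_5=1/2 ∈ [7/15, 3/5) → index 6
j=6: u_6=3/5 ∈ [3/5, 4/5) → index 7
j=7: u_7=7/10 ∈ [3/5, 4/5) → index 7
j=8: u_8=4/5 ∈ [4/5, 8/9) → index 8
j=9: u_9=9/10 ∈ [8/9, 1) → index 9

0 2 3 4 4 6 7 7 8 9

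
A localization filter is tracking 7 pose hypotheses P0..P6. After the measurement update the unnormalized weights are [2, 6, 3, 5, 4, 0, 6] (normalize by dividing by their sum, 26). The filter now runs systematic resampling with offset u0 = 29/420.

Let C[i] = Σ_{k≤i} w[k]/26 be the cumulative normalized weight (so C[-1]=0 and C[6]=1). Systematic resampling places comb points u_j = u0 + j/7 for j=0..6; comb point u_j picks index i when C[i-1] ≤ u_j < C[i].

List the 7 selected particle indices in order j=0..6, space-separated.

0 1 2 3 4 6 6

C = [1/13, 4/13, 11/26, 8/13, 10/13, 10/13, 1]
j=0: u_0=29/420 ∈ [0, 1/13) → index 0
j=1: u_1=89/420 ∈ [1/13, 4/13) → index 1
j=2: u_2=149/420 ∈ [4/13, 11/26) → index 2
j=3: u_3=209/420 ∈ [11/26, 8/13) → index 3
j=4: u_4=269/420 ∈ [8/13, 10/13) → index 4
j=5: u_5=47/60 ∈ [10/13, 1) → index 6
j=6: u_6=389/420 ∈ [10/13, 1) → index 6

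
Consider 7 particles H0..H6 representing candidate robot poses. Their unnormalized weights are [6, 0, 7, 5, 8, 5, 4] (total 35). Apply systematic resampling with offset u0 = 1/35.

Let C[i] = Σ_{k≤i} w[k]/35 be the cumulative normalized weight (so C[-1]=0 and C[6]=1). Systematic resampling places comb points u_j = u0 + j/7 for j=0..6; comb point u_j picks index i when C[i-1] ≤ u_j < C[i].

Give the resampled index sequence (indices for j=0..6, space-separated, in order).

C = [6/35, 6/35, 13/35, 18/35, 26/35, 31/35, 1]
j=0: u_0=1/35 ∈ [0, 6/35) → index 0
j=1: u_1=6/35 ∈ [6/35, 13/35) → index 2
j=2: u_2=11/35 ∈ [6/35, 13/35) → index 2
j=3: u_3=16/35 ∈ [13/35, 18/35) → index 3
j=4: u_4=3/5 ∈ [18/35, 26/35) → index 4
j=5: u_5=26/35 ∈ [26/35, 31/35) → index 5
j=6: u_6=31/35 ∈ [31/35, 1) → index 6

0 2 2 3 4 5 6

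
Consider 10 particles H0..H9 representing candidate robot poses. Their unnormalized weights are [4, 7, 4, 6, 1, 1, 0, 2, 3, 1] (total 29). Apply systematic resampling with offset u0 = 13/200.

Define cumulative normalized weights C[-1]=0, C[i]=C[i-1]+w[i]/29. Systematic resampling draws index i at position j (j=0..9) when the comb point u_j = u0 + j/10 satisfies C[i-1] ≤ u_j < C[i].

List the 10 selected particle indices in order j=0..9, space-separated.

C = [4/29, 11/29, 15/29, 21/29, 22/29, 23/29, 23/29, 25/29, 28/29, 1]
j=0: u_0=13/200 ∈ [0, 4/29) → index 0
j=1: u_1=33/200 ∈ [4/29, 11/29) → index 1
j=2: u_2=53/200 ∈ [4/29, 11/29) → index 1
j=3: u_3=73/200 ∈ [4/29, 11/29) → index 1
j=4: u_4=93/200 ∈ [11/29, 15/29) → index 2
j=5: u_5=113/200 ∈ [15/29, 21/29) → index 3
j=6: u_6=133/200 ∈ [15/29, 21/29) → index 3
j=7: u_7=153/200 ∈ [22/29, 23/29) → index 5
j=8: u_8=173/200 ∈ [25/29, 28/29) → index 8
j=9: u_9=193/200 ∈ [25/29, 28/29) → index 8

0 1 1 1 2 3 3 5 8 8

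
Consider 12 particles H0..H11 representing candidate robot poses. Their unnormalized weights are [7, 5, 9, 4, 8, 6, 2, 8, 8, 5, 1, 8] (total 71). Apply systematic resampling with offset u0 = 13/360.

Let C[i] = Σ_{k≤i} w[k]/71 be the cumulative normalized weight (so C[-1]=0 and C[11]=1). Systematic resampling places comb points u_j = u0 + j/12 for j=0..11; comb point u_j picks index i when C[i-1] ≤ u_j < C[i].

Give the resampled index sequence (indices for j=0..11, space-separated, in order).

C = [7/71, 12/71, 21/71, 25/71, 33/71, 39/71, 41/71, 49/71, 57/71, 62/71, 63/71, 1]
j=0: u_0=13/360 ∈ [0, 7/71) → index 0
j=1: u_1=43/360 ∈ [7/71, 12/71) → index 1
j=2: u_2=73/360 ∈ [12/71, 21/71) → index 2
j=3: u_3=103/360 ∈ [12/71, 21/71) → index 2
j=4: u_4=133/360 ∈ [25/71, 33/71) → index 4
j=5: u_5=163/360 ∈ [25/71, 33/71) → index 4
j=6: u_6=193/360 ∈ [33/71, 39/71) → index 5
j=7: u_7=223/360 ∈ [41/71, 49/71) → index 7
j=8: u_8=253/360 ∈ [49/71, 57/71) → index 8
j=9: u_9=283/360 ∈ [49/71, 57/71) → index 8
j=10: u_10=313/360 ∈ [57/71, 62/71) → index 9
j=11: u_11=343/360 ∈ [63/71, 1) → index 11

0 1 2 2 4 4 5 7 8 8 9 11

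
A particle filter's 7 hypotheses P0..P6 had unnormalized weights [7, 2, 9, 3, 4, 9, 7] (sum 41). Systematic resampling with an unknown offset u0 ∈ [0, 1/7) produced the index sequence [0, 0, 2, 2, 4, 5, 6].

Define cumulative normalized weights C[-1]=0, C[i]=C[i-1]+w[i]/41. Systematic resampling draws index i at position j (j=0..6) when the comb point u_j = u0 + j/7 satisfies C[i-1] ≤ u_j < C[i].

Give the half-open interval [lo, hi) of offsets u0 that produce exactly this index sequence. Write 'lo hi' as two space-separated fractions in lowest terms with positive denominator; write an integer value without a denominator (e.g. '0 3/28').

C = [7/41, 9/41, 18/41, 21/41, 25/41, 34/41, 1]
j=0 picked index 0: u0 ∈ [0, 7/41)
j=1 picked index 0: u0 ∈ [-1/7, 8/287)
j=2 picked index 2: u0 ∈ [-19/287, 44/287)
j=3 picked index 2: u0 ∈ [-60/287, 3/287)
j=4 picked index 4: u0 ∈ [-17/287, 11/287)
j=5 picked index 5: u0 ∈ [-30/287, 33/287)
j=6 picked index 6: u0 ∈ [-8/287, 1/7)
intersection: [0, 3/287)

0 3/287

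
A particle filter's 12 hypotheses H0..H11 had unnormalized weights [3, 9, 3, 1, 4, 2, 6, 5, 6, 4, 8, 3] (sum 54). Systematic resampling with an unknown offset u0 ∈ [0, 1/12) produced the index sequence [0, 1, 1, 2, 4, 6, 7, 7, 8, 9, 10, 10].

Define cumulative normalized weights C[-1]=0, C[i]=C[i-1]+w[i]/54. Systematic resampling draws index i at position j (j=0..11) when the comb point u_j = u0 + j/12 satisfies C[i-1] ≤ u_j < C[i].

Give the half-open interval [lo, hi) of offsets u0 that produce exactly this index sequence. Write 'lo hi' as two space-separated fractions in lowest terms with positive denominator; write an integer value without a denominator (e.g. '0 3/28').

1/54 1/36

C = [1/18, 2/9, 5/18, 8/27, 10/27, 11/27, 14/27, 11/18, 13/18, 43/54, 17/18, 1]
j=0 picked index 0: u0 ∈ [0, 1/18)
j=1 picked index 1: u0 ∈ [-1/36, 5/36)
j=2 picked index 1: u0 ∈ [-1/9, 1/18)
j=3 picked index 2: u0 ∈ [-1/36, 1/36)
j=4 picked index 4: u0 ∈ [-1/27, 1/27)
j=5 picked index 6: u0 ∈ [-1/108, 11/108)
j=6 picked index 7: u0 ∈ [1/54, 1/9)
j=7 picked index 7: u0 ∈ [-7/108, 1/36)
j=8 picked index 8: u0 ∈ [-1/18, 1/18)
j=9 picked index 9: u0 ∈ [-1/36, 5/108)
j=10 picked index 10: u0 ∈ [-1/27, 1/9)
j=11 picked index 10: u0 ∈ [-13/108, 1/36)
intersection: [1/54, 1/36)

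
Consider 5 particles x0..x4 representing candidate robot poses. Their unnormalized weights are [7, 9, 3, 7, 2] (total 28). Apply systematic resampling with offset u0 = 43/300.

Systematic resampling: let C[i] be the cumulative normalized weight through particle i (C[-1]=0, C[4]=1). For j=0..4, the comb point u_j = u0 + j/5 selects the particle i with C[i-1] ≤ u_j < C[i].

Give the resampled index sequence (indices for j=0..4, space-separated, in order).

0 1 1 3 4

C = [1/4, 4/7, 19/28, 13/14, 1]
j=0: u_0=43/300 ∈ [0, 1/4) → index 0
j=1: u_1=103/300 ∈ [1/4, 4/7) → index 1
j=2: u_2=163/300 ∈ [1/4, 4/7) → index 1
j=3: u_3=223/300 ∈ [19/28, 13/14) → index 3
j=4: u_4=283/300 ∈ [13/14, 1) → index 4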